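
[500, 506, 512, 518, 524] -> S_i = 500 + 6*i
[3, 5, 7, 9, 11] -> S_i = 3 + 2*i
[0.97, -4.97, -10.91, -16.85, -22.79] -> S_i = 0.97 + -5.94*i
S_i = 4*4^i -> [4, 16, 64, 256, 1024]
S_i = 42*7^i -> [42, 294, 2058, 14406, 100842]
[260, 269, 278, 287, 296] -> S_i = 260 + 9*i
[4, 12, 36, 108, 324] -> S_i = 4*3^i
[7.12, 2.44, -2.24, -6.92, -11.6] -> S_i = 7.12 + -4.68*i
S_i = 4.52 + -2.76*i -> [4.52, 1.76, -1.0, -3.76, -6.52]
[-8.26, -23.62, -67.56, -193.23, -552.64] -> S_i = -8.26*2.86^i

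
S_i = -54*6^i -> [-54, -324, -1944, -11664, -69984]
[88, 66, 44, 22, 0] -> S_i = 88 + -22*i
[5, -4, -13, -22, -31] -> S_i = 5 + -9*i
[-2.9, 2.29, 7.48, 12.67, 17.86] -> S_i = -2.90 + 5.19*i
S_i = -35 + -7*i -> [-35, -42, -49, -56, -63]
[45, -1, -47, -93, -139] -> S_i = 45 + -46*i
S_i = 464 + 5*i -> [464, 469, 474, 479, 484]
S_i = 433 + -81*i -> [433, 352, 271, 190, 109]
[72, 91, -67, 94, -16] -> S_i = Random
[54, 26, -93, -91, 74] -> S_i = Random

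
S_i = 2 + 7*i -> [2, 9, 16, 23, 30]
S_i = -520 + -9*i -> [-520, -529, -538, -547, -556]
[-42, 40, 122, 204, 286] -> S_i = -42 + 82*i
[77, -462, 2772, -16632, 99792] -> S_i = 77*-6^i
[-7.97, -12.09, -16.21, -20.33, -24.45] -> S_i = -7.97 + -4.12*i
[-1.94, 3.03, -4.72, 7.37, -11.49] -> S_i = -1.94*(-1.56)^i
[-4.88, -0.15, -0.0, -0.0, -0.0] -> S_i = -4.88*0.03^i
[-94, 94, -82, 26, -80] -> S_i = Random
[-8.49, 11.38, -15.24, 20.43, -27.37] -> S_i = -8.49*(-1.34)^i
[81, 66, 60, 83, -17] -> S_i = Random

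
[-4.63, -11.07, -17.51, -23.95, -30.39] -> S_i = -4.63 + -6.44*i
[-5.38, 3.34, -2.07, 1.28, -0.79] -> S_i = -5.38*(-0.62)^i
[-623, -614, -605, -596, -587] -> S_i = -623 + 9*i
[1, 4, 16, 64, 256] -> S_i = 1*4^i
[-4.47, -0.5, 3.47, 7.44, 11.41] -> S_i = -4.47 + 3.97*i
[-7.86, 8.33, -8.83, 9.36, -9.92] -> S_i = -7.86*(-1.06)^i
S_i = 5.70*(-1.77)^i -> [5.7, -10.09, 17.86, -31.61, 55.95]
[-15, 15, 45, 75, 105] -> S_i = -15 + 30*i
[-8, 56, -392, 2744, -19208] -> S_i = -8*-7^i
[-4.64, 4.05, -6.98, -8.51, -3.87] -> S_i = Random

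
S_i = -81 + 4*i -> [-81, -77, -73, -69, -65]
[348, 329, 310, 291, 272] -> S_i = 348 + -19*i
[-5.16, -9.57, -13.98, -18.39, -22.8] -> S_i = -5.16 + -4.41*i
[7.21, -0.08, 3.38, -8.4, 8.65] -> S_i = Random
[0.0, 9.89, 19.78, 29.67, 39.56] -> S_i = 0.00 + 9.89*i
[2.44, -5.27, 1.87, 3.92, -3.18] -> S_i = Random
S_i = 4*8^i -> [4, 32, 256, 2048, 16384]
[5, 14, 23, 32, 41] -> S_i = 5 + 9*i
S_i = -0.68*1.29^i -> [-0.68, -0.88, -1.13, -1.46, -1.88]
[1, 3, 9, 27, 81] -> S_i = 1*3^i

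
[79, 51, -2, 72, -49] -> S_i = Random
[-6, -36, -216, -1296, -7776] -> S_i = -6*6^i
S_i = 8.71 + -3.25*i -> [8.71, 5.46, 2.21, -1.04, -4.29]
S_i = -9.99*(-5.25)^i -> [-9.99, 52.45, -275.35, 1445.58, -7589.32]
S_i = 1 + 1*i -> [1, 2, 3, 4, 5]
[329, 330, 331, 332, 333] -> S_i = 329 + 1*i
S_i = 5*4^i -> [5, 20, 80, 320, 1280]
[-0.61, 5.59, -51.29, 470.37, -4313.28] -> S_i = -0.61*(-9.17)^i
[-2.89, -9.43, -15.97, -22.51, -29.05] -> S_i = -2.89 + -6.54*i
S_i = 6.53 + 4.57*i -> [6.53, 11.1, 15.67, 20.24, 24.81]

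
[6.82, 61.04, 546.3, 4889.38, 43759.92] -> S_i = 6.82*8.95^i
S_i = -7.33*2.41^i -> [-7.33, -17.67, -42.57, -102.6, -247.27]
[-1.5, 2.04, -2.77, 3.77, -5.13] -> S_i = -1.50*(-1.36)^i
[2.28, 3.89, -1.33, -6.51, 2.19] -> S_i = Random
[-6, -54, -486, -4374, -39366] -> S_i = -6*9^i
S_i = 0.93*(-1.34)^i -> [0.93, -1.25, 1.67, -2.24, 3.0]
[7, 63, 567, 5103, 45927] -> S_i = 7*9^i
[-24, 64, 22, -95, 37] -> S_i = Random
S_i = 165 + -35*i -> [165, 130, 95, 60, 25]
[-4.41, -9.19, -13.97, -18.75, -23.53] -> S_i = -4.41 + -4.78*i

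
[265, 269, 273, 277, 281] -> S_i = 265 + 4*i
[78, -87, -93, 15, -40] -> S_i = Random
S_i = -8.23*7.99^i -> [-8.23, -65.76, -525.4, -4197.98, -33541.85]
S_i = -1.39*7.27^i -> [-1.39, -10.11, -73.47, -534.09, -3882.87]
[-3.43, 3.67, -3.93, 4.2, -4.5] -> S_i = -3.43*(-1.07)^i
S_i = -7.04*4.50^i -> [-7.04, -31.68, -142.56, -641.52, -2886.84]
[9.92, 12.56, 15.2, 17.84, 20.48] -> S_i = 9.92 + 2.64*i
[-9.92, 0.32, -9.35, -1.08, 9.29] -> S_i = Random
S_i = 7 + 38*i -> [7, 45, 83, 121, 159]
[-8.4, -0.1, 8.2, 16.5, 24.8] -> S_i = -8.40 + 8.30*i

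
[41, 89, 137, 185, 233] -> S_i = 41 + 48*i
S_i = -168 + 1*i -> [-168, -167, -166, -165, -164]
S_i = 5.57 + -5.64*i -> [5.57, -0.07, -5.71, -11.35, -16.99]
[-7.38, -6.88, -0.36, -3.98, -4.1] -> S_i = Random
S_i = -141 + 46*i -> [-141, -95, -49, -3, 43]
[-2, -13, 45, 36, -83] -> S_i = Random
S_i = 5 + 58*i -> [5, 63, 121, 179, 237]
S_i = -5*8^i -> [-5, -40, -320, -2560, -20480]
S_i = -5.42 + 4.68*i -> [-5.42, -0.74, 3.94, 8.62, 13.3]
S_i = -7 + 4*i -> [-7, -3, 1, 5, 9]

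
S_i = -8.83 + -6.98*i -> [-8.83, -15.81, -22.79, -29.77, -36.75]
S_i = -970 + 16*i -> [-970, -954, -938, -922, -906]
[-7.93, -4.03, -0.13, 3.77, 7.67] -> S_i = -7.93 + 3.90*i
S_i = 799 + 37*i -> [799, 836, 873, 910, 947]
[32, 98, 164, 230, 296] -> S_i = 32 + 66*i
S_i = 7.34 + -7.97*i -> [7.34, -0.63, -8.6, -16.57, -24.54]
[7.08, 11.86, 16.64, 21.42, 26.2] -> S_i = 7.08 + 4.78*i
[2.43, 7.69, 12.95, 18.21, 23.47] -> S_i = 2.43 + 5.26*i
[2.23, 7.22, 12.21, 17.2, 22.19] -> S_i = 2.23 + 4.99*i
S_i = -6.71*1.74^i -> [-6.71, -11.68, -20.32, -35.35, -61.51]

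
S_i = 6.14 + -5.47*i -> [6.14, 0.67, -4.8, -10.27, -15.74]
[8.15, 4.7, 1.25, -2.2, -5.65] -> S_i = 8.15 + -3.45*i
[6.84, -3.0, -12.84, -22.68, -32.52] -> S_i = 6.84 + -9.84*i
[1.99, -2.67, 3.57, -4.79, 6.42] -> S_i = 1.99*(-1.34)^i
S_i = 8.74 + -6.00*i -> [8.74, 2.74, -3.26, -9.26, -15.26]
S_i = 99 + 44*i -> [99, 143, 187, 231, 275]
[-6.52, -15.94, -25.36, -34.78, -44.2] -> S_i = -6.52 + -9.42*i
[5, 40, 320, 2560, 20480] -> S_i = 5*8^i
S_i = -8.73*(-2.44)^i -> [-8.73, 21.3, -51.97, 126.82, -309.44]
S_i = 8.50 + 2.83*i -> [8.5, 11.33, 14.16, 16.99, 19.82]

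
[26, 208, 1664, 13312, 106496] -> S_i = 26*8^i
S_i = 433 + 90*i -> [433, 523, 613, 703, 793]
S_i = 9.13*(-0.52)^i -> [9.13, -4.75, 2.47, -1.28, 0.67]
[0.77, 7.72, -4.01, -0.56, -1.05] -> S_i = Random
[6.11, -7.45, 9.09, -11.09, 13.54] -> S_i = 6.11*(-1.22)^i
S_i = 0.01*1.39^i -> [0.01, 0.01, 0.02, 0.03, 0.04]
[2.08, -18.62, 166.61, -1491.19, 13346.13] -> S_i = 2.08*(-8.95)^i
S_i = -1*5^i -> [-1, -5, -25, -125, -625]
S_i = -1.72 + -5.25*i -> [-1.72, -6.97, -12.22, -17.47, -22.72]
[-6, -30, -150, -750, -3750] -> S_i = -6*5^i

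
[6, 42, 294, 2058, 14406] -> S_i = 6*7^i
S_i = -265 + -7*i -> [-265, -272, -279, -286, -293]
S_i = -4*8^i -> [-4, -32, -256, -2048, -16384]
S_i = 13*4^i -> [13, 52, 208, 832, 3328]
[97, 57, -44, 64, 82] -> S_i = Random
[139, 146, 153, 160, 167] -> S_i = 139 + 7*i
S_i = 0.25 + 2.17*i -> [0.25, 2.42, 4.59, 6.76, 8.93]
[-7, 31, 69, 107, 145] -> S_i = -7 + 38*i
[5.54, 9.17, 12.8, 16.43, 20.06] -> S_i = 5.54 + 3.63*i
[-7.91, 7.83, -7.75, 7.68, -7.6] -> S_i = -7.91*(-0.99)^i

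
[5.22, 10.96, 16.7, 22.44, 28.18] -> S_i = 5.22 + 5.74*i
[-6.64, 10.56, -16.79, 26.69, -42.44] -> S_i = -6.64*(-1.59)^i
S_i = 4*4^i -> [4, 16, 64, 256, 1024]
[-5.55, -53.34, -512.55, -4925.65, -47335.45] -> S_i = -5.55*9.61^i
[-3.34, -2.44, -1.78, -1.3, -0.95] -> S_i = -3.34*0.73^i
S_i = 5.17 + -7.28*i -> [5.17, -2.11, -9.39, -16.67, -23.95]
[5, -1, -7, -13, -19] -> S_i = 5 + -6*i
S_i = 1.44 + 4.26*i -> [1.44, 5.7, 9.96, 14.22, 18.48]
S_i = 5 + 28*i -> [5, 33, 61, 89, 117]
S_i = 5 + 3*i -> [5, 8, 11, 14, 17]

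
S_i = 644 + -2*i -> [644, 642, 640, 638, 636]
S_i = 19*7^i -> [19, 133, 931, 6517, 45619]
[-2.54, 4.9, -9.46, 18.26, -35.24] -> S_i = -2.54*(-1.93)^i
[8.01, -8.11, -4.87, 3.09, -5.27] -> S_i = Random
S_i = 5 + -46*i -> [5, -41, -87, -133, -179]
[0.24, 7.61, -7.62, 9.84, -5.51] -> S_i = Random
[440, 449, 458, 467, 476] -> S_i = 440 + 9*i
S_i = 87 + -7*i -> [87, 80, 73, 66, 59]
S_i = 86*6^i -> [86, 516, 3096, 18576, 111456]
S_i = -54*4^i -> [-54, -216, -864, -3456, -13824]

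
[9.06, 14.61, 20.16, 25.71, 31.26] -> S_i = 9.06 + 5.55*i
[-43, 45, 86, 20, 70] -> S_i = Random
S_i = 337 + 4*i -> [337, 341, 345, 349, 353]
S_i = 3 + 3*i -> [3, 6, 9, 12, 15]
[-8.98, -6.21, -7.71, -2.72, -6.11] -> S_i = Random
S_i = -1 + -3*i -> [-1, -4, -7, -10, -13]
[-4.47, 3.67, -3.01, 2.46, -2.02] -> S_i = -4.47*(-0.82)^i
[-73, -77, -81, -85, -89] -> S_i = -73 + -4*i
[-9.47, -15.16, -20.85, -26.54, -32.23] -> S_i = -9.47 + -5.69*i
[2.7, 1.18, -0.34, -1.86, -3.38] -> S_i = 2.70 + -1.52*i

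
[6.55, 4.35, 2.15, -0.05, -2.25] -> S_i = 6.55 + -2.20*i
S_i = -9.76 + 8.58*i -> [-9.76, -1.18, 7.4, 15.98, 24.56]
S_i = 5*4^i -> [5, 20, 80, 320, 1280]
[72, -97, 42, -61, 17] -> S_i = Random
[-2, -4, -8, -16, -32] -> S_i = -2*2^i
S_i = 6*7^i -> [6, 42, 294, 2058, 14406]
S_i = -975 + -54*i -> [-975, -1029, -1083, -1137, -1191]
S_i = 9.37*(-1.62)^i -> [9.37, -15.18, 24.59, -39.84, 64.54]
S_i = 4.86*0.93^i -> [4.86, 4.52, 4.2, 3.91, 3.64]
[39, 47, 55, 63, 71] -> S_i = 39 + 8*i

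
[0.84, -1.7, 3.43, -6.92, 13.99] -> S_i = 0.84*(-2.02)^i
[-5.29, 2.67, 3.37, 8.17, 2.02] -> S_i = Random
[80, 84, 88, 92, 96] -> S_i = 80 + 4*i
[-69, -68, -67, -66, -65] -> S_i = -69 + 1*i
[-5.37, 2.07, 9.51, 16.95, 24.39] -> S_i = -5.37 + 7.44*i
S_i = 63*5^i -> [63, 315, 1575, 7875, 39375]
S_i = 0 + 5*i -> [0, 5, 10, 15, 20]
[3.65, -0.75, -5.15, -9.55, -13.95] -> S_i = 3.65 + -4.40*i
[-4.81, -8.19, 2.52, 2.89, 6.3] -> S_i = Random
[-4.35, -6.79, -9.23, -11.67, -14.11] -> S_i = -4.35 + -2.44*i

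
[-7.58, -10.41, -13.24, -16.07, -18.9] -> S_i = -7.58 + -2.83*i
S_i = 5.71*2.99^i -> [5.71, 17.07, 51.05, 152.63, 456.37]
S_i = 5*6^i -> [5, 30, 180, 1080, 6480]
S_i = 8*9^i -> [8, 72, 648, 5832, 52488]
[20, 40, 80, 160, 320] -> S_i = 20*2^i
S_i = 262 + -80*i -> [262, 182, 102, 22, -58]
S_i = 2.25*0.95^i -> [2.25, 2.14, 2.03, 1.93, 1.83]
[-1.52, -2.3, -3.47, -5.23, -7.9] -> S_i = -1.52*1.51^i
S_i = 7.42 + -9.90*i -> [7.42, -2.48, -12.38, -22.28, -32.18]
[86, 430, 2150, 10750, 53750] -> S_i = 86*5^i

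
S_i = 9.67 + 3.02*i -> [9.67, 12.69, 15.71, 18.73, 21.75]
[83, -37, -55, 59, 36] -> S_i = Random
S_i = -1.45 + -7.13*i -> [-1.45, -8.58, -15.71, -22.84, -29.97]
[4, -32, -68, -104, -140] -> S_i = 4 + -36*i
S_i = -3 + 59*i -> [-3, 56, 115, 174, 233]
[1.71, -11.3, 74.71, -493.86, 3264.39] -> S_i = 1.71*(-6.61)^i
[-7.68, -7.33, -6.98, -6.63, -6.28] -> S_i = -7.68 + 0.35*i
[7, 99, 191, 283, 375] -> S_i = 7 + 92*i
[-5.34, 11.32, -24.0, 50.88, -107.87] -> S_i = -5.34*(-2.12)^i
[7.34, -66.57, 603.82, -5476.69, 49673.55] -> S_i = 7.34*(-9.07)^i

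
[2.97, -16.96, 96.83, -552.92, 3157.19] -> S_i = 2.97*(-5.71)^i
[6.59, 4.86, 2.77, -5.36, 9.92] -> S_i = Random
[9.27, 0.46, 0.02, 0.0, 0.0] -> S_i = 9.27*0.05^i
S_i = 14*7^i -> [14, 98, 686, 4802, 33614]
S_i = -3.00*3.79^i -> [-3.0, -11.37, -43.09, -163.32, -618.98]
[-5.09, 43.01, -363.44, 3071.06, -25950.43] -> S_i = -5.09*(-8.45)^i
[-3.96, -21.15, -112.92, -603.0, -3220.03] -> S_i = -3.96*5.34^i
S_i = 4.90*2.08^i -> [4.9, 10.19, 21.2, 44.09, 91.72]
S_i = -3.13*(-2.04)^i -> [-3.13, 6.39, -13.03, 26.57, -54.21]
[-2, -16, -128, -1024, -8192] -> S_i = -2*8^i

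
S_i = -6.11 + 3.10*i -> [-6.11, -3.01, 0.09, 3.19, 6.29]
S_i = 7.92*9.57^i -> [7.92, 75.79, 725.35, 6941.62, 66431.33]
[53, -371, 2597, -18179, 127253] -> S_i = 53*-7^i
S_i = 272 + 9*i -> [272, 281, 290, 299, 308]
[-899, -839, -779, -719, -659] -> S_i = -899 + 60*i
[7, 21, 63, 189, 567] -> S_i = 7*3^i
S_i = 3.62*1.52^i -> [3.62, 5.5, 8.36, 12.71, 19.32]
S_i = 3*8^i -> [3, 24, 192, 1536, 12288]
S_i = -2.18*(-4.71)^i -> [-2.18, 10.27, -48.36, 227.78, -1072.85]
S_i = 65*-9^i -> [65, -585, 5265, -47385, 426465]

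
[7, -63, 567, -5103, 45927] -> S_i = 7*-9^i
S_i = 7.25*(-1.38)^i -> [7.25, -10.0, 13.81, -19.05, 26.29]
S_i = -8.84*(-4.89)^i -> [-8.84, 43.23, -211.38, 1033.66, -5054.61]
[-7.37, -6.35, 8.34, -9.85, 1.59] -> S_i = Random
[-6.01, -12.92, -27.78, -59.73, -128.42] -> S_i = -6.01*2.15^i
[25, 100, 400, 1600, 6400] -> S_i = 25*4^i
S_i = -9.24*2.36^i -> [-9.24, -21.81, -51.46, -121.45, -286.63]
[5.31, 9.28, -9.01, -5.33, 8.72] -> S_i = Random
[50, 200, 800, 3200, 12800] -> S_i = 50*4^i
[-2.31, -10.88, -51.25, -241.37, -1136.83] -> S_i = -2.31*4.71^i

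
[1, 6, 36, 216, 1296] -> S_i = 1*6^i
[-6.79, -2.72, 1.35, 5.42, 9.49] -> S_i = -6.79 + 4.07*i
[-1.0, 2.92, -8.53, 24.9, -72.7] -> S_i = -1.00*(-2.92)^i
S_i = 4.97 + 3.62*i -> [4.97, 8.59, 12.21, 15.83, 19.45]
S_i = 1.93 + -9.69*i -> [1.93, -7.76, -17.45, -27.14, -36.83]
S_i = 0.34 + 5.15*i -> [0.34, 5.49, 10.64, 15.79, 20.94]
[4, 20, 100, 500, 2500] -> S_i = 4*5^i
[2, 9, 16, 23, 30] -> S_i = 2 + 7*i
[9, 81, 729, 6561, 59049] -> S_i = 9*9^i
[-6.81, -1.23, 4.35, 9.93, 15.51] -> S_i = -6.81 + 5.58*i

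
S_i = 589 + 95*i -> [589, 684, 779, 874, 969]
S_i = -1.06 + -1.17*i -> [-1.06, -2.23, -3.4, -4.57, -5.74]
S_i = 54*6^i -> [54, 324, 1944, 11664, 69984]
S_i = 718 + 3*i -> [718, 721, 724, 727, 730]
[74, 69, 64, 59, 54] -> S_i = 74 + -5*i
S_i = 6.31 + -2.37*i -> [6.31, 3.94, 1.57, -0.8, -3.17]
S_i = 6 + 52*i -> [6, 58, 110, 162, 214]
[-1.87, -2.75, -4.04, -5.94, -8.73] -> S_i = -1.87*1.47^i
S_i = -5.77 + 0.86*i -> [-5.77, -4.91, -4.05, -3.19, -2.33]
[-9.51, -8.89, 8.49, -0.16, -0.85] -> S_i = Random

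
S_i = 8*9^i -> [8, 72, 648, 5832, 52488]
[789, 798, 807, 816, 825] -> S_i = 789 + 9*i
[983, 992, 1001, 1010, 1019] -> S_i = 983 + 9*i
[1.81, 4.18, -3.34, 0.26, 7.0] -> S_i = Random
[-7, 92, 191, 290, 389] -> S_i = -7 + 99*i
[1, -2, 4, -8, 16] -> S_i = 1*-2^i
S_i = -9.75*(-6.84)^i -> [-9.75, 66.69, -456.16, 3120.13, -21341.7]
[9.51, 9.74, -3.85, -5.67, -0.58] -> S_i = Random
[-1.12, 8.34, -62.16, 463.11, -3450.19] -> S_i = -1.12*(-7.45)^i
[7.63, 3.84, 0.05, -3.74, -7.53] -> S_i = 7.63 + -3.79*i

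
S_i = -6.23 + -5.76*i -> [-6.23, -11.99, -17.75, -23.51, -29.27]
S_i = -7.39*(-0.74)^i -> [-7.39, 5.47, -4.05, 2.99, -2.22]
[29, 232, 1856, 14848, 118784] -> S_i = 29*8^i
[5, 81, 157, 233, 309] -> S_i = 5 + 76*i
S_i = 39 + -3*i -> [39, 36, 33, 30, 27]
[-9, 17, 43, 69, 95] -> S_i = -9 + 26*i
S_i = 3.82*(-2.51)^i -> [3.82, -9.59, 24.07, -60.41, 151.62]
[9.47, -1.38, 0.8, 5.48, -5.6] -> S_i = Random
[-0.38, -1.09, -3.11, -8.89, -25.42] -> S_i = -0.38*2.86^i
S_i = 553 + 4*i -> [553, 557, 561, 565, 569]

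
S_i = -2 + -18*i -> [-2, -20, -38, -56, -74]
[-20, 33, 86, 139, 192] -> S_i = -20 + 53*i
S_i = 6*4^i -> [6, 24, 96, 384, 1536]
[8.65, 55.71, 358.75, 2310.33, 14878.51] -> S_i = 8.65*6.44^i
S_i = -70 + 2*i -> [-70, -68, -66, -64, -62]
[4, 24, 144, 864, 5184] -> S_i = 4*6^i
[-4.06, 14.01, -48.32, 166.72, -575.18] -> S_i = -4.06*(-3.45)^i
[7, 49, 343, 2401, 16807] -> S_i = 7*7^i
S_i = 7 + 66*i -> [7, 73, 139, 205, 271]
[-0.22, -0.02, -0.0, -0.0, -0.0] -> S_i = -0.22*0.07^i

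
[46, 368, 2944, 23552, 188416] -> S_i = 46*8^i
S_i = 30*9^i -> [30, 270, 2430, 21870, 196830]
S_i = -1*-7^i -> [-1, 7, -49, 343, -2401]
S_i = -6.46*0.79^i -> [-6.46, -5.1, -4.03, -3.19, -2.52]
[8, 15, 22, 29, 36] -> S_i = 8 + 7*i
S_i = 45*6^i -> [45, 270, 1620, 9720, 58320]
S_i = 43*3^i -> [43, 129, 387, 1161, 3483]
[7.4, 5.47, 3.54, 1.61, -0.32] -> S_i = 7.40 + -1.93*i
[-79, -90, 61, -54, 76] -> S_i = Random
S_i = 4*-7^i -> [4, -28, 196, -1372, 9604]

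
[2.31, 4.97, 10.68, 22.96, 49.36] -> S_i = 2.31*2.15^i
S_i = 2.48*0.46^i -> [2.48, 1.14, 0.52, 0.24, 0.11]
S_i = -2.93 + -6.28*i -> [-2.93, -9.21, -15.49, -21.77, -28.05]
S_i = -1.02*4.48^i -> [-1.02, -4.57, -20.47, -91.71, -410.88]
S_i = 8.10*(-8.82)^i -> [8.1, -71.44, 630.12, -5557.64, 49018.43]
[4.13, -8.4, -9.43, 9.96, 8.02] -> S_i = Random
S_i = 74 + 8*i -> [74, 82, 90, 98, 106]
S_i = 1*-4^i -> [1, -4, 16, -64, 256]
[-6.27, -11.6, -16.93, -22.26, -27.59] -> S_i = -6.27 + -5.33*i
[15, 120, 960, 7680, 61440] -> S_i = 15*8^i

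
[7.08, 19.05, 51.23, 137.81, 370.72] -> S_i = 7.08*2.69^i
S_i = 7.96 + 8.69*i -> [7.96, 16.65, 25.34, 34.03, 42.72]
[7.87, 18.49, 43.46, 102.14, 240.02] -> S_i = 7.87*2.35^i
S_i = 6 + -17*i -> [6, -11, -28, -45, -62]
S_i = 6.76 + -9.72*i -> [6.76, -2.96, -12.68, -22.4, -32.12]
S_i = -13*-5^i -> [-13, 65, -325, 1625, -8125]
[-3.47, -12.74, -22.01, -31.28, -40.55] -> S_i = -3.47 + -9.27*i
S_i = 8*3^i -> [8, 24, 72, 216, 648]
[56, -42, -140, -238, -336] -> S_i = 56 + -98*i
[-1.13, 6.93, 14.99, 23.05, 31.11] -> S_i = -1.13 + 8.06*i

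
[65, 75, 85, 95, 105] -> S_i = 65 + 10*i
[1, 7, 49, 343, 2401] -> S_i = 1*7^i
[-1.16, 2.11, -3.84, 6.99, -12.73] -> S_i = -1.16*(-1.82)^i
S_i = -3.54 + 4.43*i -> [-3.54, 0.89, 5.32, 9.75, 14.18]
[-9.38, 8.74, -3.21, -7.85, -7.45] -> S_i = Random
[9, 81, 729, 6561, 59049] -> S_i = 9*9^i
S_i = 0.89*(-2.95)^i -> [0.89, -2.63, 7.75, -22.85, 67.4]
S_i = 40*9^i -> [40, 360, 3240, 29160, 262440]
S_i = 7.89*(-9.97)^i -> [7.89, -78.66, 784.27, -7819.2, 77957.45]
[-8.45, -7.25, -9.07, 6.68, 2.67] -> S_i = Random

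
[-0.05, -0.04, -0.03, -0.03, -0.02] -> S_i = -0.05*0.81^i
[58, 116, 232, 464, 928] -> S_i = 58*2^i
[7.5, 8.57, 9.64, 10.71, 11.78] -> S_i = 7.50 + 1.07*i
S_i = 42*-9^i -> [42, -378, 3402, -30618, 275562]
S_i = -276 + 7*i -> [-276, -269, -262, -255, -248]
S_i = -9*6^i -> [-9, -54, -324, -1944, -11664]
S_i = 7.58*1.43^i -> [7.58, 10.84, 15.5, 22.17, 31.7]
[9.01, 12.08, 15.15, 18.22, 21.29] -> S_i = 9.01 + 3.07*i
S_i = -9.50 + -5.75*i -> [-9.5, -15.25, -21.0, -26.75, -32.5]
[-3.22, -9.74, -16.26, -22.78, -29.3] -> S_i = -3.22 + -6.52*i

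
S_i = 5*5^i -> [5, 25, 125, 625, 3125]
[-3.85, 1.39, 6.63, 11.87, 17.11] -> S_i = -3.85 + 5.24*i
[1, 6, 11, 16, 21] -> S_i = 1 + 5*i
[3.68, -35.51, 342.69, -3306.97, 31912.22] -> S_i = 3.68*(-9.65)^i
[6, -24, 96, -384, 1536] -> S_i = 6*-4^i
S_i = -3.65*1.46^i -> [-3.65, -5.33, -7.78, -11.36, -16.58]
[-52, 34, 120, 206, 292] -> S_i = -52 + 86*i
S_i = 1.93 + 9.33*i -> [1.93, 11.26, 20.59, 29.92, 39.25]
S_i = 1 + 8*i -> [1, 9, 17, 25, 33]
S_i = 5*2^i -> [5, 10, 20, 40, 80]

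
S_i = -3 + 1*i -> [-3, -2, -1, 0, 1]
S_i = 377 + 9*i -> [377, 386, 395, 404, 413]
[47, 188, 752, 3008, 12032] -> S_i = 47*4^i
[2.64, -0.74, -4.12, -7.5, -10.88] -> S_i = 2.64 + -3.38*i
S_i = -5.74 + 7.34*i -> [-5.74, 1.6, 8.94, 16.28, 23.62]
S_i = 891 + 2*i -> [891, 893, 895, 897, 899]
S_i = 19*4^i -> [19, 76, 304, 1216, 4864]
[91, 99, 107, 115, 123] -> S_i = 91 + 8*i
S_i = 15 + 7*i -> [15, 22, 29, 36, 43]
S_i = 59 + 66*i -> [59, 125, 191, 257, 323]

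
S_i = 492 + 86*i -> [492, 578, 664, 750, 836]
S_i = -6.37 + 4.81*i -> [-6.37, -1.56, 3.25, 8.06, 12.87]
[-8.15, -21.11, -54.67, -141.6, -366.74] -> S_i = -8.15*2.59^i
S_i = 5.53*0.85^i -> [5.53, 4.7, 4.0, 3.4, 2.89]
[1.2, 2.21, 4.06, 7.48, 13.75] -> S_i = 1.20*1.84^i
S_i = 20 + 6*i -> [20, 26, 32, 38, 44]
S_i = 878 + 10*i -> [878, 888, 898, 908, 918]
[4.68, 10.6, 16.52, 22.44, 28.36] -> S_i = 4.68 + 5.92*i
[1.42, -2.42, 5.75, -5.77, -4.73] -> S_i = Random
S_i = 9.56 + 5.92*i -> [9.56, 15.48, 21.4, 27.32, 33.24]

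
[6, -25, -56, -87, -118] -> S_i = 6 + -31*i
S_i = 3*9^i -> [3, 27, 243, 2187, 19683]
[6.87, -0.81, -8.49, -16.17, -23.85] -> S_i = 6.87 + -7.68*i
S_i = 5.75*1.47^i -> [5.75, 8.45, 12.43, 18.27, 26.85]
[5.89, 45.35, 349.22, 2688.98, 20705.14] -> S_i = 5.89*7.70^i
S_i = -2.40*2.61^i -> [-2.4, -6.26, -16.35, -42.67, -111.37]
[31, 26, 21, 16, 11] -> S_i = 31 + -5*i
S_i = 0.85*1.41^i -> [0.85, 1.2, 1.69, 2.38, 3.36]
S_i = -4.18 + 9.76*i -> [-4.18, 5.58, 15.34, 25.1, 34.86]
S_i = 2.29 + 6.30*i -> [2.29, 8.59, 14.89, 21.19, 27.49]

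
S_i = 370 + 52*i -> [370, 422, 474, 526, 578]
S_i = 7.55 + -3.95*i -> [7.55, 3.6, -0.35, -4.3, -8.25]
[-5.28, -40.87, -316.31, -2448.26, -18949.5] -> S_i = -5.28*7.74^i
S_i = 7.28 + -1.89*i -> [7.28, 5.39, 3.5, 1.61, -0.28]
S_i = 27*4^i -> [27, 108, 432, 1728, 6912]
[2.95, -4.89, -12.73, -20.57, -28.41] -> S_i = 2.95 + -7.84*i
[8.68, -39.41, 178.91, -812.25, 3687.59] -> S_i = 8.68*(-4.54)^i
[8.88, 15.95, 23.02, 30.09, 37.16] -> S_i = 8.88 + 7.07*i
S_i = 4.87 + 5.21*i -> [4.87, 10.08, 15.29, 20.5, 25.71]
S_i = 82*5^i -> [82, 410, 2050, 10250, 51250]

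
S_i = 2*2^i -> [2, 4, 8, 16, 32]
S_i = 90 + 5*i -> [90, 95, 100, 105, 110]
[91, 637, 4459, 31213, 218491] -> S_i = 91*7^i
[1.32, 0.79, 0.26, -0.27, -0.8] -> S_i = 1.32 + -0.53*i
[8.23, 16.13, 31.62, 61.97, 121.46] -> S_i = 8.23*1.96^i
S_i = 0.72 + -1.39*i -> [0.72, -0.67, -2.06, -3.45, -4.84]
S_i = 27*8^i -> [27, 216, 1728, 13824, 110592]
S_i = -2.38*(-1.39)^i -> [-2.38, 3.31, -4.6, 6.39, -8.88]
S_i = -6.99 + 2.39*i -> [-6.99, -4.6, -2.21, 0.18, 2.57]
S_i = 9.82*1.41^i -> [9.82, 13.85, 19.52, 27.53, 38.81]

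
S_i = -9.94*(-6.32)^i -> [-9.94, 62.82, -397.03, 2509.21, -15858.23]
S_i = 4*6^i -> [4, 24, 144, 864, 5184]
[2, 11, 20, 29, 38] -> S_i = 2 + 9*i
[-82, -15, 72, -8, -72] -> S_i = Random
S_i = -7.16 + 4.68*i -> [-7.16, -2.48, 2.2, 6.88, 11.56]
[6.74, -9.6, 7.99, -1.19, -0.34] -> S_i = Random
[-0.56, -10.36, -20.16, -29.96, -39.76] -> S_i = -0.56 + -9.80*i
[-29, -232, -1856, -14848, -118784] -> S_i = -29*8^i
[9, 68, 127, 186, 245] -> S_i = 9 + 59*i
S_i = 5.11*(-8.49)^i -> [5.11, -43.38, 368.33, -3127.12, 26549.21]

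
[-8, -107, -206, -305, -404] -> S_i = -8 + -99*i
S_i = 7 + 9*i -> [7, 16, 25, 34, 43]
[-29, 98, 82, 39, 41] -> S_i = Random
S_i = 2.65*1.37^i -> [2.65, 3.63, 4.97, 6.81, 9.34]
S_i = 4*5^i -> [4, 20, 100, 500, 2500]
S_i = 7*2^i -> [7, 14, 28, 56, 112]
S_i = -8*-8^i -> [-8, 64, -512, 4096, -32768]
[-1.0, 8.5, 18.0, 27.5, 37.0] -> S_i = -1.00 + 9.50*i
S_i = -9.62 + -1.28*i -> [-9.62, -10.9, -12.18, -13.46, -14.74]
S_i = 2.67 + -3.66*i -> [2.67, -0.99, -4.65, -8.31, -11.97]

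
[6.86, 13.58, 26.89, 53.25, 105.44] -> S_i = 6.86*1.98^i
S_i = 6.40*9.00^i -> [6.4, 57.6, 518.4, 4665.6, 41990.4]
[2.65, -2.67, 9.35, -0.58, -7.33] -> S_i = Random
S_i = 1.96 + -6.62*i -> [1.96, -4.66, -11.28, -17.9, -24.52]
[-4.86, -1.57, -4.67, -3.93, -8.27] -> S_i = Random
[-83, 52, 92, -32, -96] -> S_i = Random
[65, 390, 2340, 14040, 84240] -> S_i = 65*6^i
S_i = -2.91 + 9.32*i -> [-2.91, 6.41, 15.73, 25.05, 34.37]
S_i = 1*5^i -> [1, 5, 25, 125, 625]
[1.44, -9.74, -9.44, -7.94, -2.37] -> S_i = Random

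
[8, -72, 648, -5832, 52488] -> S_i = 8*-9^i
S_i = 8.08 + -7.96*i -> [8.08, 0.12, -7.84, -15.8, -23.76]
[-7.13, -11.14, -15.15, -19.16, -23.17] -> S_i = -7.13 + -4.01*i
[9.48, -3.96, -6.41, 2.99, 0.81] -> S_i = Random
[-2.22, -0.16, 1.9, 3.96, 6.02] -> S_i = -2.22 + 2.06*i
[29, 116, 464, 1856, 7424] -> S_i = 29*4^i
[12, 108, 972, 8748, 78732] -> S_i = 12*9^i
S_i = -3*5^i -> [-3, -15, -75, -375, -1875]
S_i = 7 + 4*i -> [7, 11, 15, 19, 23]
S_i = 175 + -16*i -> [175, 159, 143, 127, 111]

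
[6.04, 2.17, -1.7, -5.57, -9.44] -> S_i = 6.04 + -3.87*i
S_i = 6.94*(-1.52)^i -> [6.94, -10.55, 16.03, -24.37, 37.05]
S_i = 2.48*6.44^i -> [2.48, 15.97, 102.85, 662.38, 4265.75]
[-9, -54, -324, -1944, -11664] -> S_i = -9*6^i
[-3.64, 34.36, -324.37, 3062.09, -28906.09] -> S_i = -3.64*(-9.44)^i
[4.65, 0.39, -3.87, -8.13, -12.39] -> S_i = 4.65 + -4.26*i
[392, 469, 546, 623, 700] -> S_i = 392 + 77*i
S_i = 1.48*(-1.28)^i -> [1.48, -1.89, 2.42, -3.1, 3.97]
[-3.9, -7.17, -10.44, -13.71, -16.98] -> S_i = -3.90 + -3.27*i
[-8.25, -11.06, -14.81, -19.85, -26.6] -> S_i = -8.25*1.34^i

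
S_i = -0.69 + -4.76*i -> [-0.69, -5.45, -10.21, -14.97, -19.73]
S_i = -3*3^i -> [-3, -9, -27, -81, -243]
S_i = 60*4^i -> [60, 240, 960, 3840, 15360]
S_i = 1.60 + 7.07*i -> [1.6, 8.67, 15.74, 22.81, 29.88]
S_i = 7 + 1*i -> [7, 8, 9, 10, 11]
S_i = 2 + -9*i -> [2, -7, -16, -25, -34]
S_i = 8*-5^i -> [8, -40, 200, -1000, 5000]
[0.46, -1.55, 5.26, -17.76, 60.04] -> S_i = 0.46*(-3.38)^i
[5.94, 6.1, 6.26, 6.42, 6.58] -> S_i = 5.94 + 0.16*i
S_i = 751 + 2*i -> [751, 753, 755, 757, 759]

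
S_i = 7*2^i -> [7, 14, 28, 56, 112]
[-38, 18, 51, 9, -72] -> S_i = Random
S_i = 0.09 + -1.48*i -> [0.09, -1.39, -2.87, -4.35, -5.83]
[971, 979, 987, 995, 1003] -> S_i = 971 + 8*i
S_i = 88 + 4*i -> [88, 92, 96, 100, 104]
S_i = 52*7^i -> [52, 364, 2548, 17836, 124852]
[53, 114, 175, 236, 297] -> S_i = 53 + 61*i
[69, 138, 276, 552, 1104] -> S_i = 69*2^i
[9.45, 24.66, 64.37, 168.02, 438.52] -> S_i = 9.45*2.61^i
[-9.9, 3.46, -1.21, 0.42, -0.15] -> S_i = -9.90*(-0.35)^i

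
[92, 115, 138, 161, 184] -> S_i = 92 + 23*i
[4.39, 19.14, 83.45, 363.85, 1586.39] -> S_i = 4.39*4.36^i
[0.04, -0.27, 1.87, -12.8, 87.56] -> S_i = 0.04*(-6.84)^i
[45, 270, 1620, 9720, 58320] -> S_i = 45*6^i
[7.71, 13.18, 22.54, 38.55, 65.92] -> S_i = 7.71*1.71^i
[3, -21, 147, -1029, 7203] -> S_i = 3*-7^i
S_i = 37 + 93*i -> [37, 130, 223, 316, 409]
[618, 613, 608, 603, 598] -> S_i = 618 + -5*i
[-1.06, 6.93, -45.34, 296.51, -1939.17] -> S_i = -1.06*(-6.54)^i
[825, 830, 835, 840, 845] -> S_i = 825 + 5*i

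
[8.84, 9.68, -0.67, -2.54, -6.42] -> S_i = Random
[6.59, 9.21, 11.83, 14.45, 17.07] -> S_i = 6.59 + 2.62*i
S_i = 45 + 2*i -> [45, 47, 49, 51, 53]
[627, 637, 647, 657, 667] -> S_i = 627 + 10*i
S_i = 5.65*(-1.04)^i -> [5.65, -5.88, 6.11, -6.36, 6.61]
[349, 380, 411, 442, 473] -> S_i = 349 + 31*i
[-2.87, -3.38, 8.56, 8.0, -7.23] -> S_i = Random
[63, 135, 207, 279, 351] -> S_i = 63 + 72*i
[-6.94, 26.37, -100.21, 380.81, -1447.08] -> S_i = -6.94*(-3.80)^i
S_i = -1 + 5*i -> [-1, 4, 9, 14, 19]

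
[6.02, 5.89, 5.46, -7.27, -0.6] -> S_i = Random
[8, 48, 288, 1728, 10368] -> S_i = 8*6^i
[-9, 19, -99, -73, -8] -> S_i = Random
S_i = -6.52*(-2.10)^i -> [-6.52, 13.69, -28.75, 60.38, -126.8]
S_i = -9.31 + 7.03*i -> [-9.31, -2.28, 4.75, 11.78, 18.81]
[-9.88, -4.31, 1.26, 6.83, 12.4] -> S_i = -9.88 + 5.57*i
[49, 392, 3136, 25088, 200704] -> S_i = 49*8^i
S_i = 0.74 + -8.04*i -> [0.74, -7.3, -15.34, -23.38, -31.42]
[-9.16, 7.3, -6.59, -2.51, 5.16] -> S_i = Random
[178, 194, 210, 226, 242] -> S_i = 178 + 16*i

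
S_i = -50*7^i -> [-50, -350, -2450, -17150, -120050]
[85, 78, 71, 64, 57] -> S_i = 85 + -7*i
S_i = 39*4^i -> [39, 156, 624, 2496, 9984]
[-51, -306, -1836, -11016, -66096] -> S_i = -51*6^i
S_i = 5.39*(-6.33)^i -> [5.39, -34.12, 215.97, -1367.1, 8653.74]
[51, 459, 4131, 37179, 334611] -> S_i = 51*9^i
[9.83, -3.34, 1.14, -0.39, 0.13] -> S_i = 9.83*(-0.34)^i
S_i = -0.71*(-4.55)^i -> [-0.71, 3.23, -14.7, 66.88, -304.3]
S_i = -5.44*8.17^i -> [-5.44, -44.44, -363.11, -2966.64, -24237.46]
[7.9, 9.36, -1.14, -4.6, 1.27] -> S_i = Random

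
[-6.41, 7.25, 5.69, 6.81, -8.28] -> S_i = Random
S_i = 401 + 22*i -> [401, 423, 445, 467, 489]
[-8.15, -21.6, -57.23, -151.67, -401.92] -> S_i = -8.15*2.65^i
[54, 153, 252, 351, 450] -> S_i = 54 + 99*i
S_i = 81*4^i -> [81, 324, 1296, 5184, 20736]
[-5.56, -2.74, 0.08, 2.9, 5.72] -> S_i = -5.56 + 2.82*i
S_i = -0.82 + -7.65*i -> [-0.82, -8.47, -16.12, -23.77, -31.42]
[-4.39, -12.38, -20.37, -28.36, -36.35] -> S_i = -4.39 + -7.99*i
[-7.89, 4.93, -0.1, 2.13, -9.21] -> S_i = Random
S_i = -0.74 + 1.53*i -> [-0.74, 0.79, 2.32, 3.85, 5.38]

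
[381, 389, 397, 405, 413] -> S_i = 381 + 8*i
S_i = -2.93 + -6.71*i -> [-2.93, -9.64, -16.35, -23.06, -29.77]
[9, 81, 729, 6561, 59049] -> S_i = 9*9^i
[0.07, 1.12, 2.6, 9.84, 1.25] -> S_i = Random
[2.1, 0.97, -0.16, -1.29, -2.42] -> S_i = 2.10 + -1.13*i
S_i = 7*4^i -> [7, 28, 112, 448, 1792]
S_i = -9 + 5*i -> [-9, -4, 1, 6, 11]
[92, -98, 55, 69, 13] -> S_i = Random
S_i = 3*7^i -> [3, 21, 147, 1029, 7203]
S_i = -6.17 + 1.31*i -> [-6.17, -4.86, -3.55, -2.24, -0.93]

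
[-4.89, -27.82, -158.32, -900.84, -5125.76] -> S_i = -4.89*5.69^i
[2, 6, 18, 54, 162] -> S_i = 2*3^i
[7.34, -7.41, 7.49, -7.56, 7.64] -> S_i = 7.34*(-1.01)^i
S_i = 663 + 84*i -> [663, 747, 831, 915, 999]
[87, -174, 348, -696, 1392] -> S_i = 87*-2^i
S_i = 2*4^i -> [2, 8, 32, 128, 512]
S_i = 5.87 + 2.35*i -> [5.87, 8.22, 10.57, 12.92, 15.27]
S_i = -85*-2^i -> [-85, 170, -340, 680, -1360]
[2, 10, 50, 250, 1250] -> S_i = 2*5^i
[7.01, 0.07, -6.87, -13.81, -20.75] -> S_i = 7.01 + -6.94*i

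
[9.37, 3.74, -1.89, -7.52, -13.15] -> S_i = 9.37 + -5.63*i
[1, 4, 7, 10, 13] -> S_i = 1 + 3*i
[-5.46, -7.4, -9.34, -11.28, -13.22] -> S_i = -5.46 + -1.94*i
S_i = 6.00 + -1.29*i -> [6.0, 4.71, 3.42, 2.13, 0.84]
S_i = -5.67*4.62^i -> [-5.67, -26.2, -121.02, -559.13, -2583.16]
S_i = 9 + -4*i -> [9, 5, 1, -3, -7]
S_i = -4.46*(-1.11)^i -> [-4.46, 4.95, -5.5, 6.1, -6.77]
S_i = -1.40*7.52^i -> [-1.4, -10.53, -79.17, -595.36, -4477.13]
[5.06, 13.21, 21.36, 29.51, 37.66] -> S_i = 5.06 + 8.15*i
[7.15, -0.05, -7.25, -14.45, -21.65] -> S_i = 7.15 + -7.20*i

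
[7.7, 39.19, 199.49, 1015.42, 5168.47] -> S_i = 7.70*5.09^i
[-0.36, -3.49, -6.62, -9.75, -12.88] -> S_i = -0.36 + -3.13*i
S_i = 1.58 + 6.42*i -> [1.58, 8.0, 14.42, 20.84, 27.26]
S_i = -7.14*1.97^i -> [-7.14, -14.07, -27.71, -54.59, -107.54]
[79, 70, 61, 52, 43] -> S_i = 79 + -9*i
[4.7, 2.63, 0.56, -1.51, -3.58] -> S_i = 4.70 + -2.07*i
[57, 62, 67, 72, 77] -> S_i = 57 + 5*i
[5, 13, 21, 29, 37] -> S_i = 5 + 8*i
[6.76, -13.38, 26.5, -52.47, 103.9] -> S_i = 6.76*(-1.98)^i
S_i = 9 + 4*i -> [9, 13, 17, 21, 25]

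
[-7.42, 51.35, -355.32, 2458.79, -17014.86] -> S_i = -7.42*(-6.92)^i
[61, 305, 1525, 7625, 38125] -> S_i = 61*5^i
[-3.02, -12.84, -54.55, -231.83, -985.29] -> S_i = -3.02*4.25^i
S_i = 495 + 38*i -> [495, 533, 571, 609, 647]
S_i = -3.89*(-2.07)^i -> [-3.89, 8.05, -16.67, 34.5, -71.42]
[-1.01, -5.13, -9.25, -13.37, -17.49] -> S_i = -1.01 + -4.12*i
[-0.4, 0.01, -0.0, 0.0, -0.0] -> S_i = -0.40*(-0.03)^i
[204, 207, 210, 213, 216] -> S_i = 204 + 3*i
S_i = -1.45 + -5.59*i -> [-1.45, -7.04, -12.63, -18.22, -23.81]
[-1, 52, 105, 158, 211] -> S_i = -1 + 53*i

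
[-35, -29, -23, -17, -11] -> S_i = -35 + 6*i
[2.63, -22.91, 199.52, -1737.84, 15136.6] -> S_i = 2.63*(-8.71)^i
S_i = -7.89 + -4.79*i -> [-7.89, -12.68, -17.47, -22.26, -27.05]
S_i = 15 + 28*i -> [15, 43, 71, 99, 127]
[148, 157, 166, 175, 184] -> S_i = 148 + 9*i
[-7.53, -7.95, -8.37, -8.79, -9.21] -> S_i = -7.53 + -0.42*i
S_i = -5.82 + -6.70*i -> [-5.82, -12.52, -19.22, -25.92, -32.62]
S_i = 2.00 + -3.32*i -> [2.0, -1.32, -4.64, -7.96, -11.28]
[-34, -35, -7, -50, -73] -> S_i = Random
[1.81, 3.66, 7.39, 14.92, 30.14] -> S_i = 1.81*2.02^i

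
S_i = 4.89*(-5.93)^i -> [4.89, -29.0, 171.96, -1019.7, 6046.83]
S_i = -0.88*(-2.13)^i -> [-0.88, 1.87, -3.99, 8.5, -18.11]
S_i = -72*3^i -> [-72, -216, -648, -1944, -5832]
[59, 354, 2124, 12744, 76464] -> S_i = 59*6^i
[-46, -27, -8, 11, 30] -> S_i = -46 + 19*i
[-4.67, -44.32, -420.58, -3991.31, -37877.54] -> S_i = -4.67*9.49^i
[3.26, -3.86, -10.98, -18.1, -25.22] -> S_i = 3.26 + -7.12*i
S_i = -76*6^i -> [-76, -456, -2736, -16416, -98496]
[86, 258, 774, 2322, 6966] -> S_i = 86*3^i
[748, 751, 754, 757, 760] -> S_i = 748 + 3*i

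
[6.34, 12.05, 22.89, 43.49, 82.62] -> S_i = 6.34*1.90^i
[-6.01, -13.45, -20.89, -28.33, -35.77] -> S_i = -6.01 + -7.44*i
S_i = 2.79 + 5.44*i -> [2.79, 8.23, 13.67, 19.11, 24.55]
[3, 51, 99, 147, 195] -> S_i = 3 + 48*i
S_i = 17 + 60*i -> [17, 77, 137, 197, 257]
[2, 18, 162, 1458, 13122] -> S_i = 2*9^i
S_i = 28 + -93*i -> [28, -65, -158, -251, -344]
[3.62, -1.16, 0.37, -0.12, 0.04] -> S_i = 3.62*(-0.32)^i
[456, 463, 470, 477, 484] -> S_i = 456 + 7*i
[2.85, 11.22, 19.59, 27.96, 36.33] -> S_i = 2.85 + 8.37*i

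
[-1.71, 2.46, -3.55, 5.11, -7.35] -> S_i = -1.71*(-1.44)^i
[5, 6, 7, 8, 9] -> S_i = 5 + 1*i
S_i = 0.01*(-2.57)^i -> [0.01, -0.03, 0.07, -0.17, 0.44]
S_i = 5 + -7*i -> [5, -2, -9, -16, -23]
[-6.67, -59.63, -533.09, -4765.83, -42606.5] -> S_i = -6.67*8.94^i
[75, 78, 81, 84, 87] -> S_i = 75 + 3*i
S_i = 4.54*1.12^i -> [4.54, 5.08, 5.69, 6.38, 7.14]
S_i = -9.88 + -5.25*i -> [-9.88, -15.13, -20.38, -25.63, -30.88]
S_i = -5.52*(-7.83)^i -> [-5.52, 43.22, -338.43, 2649.87, -20748.47]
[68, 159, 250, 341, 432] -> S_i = 68 + 91*i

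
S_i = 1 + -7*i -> [1, -6, -13, -20, -27]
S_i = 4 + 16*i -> [4, 20, 36, 52, 68]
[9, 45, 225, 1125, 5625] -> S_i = 9*5^i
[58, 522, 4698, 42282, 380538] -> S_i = 58*9^i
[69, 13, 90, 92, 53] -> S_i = Random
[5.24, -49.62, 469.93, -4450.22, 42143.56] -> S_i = 5.24*(-9.47)^i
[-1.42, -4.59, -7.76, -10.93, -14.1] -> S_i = -1.42 + -3.17*i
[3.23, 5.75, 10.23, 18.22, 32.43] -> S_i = 3.23*1.78^i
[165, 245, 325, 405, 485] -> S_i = 165 + 80*i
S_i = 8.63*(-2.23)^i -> [8.63, -19.24, 42.92, -95.7, 213.42]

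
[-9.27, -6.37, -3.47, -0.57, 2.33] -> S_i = -9.27 + 2.90*i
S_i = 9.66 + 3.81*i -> [9.66, 13.47, 17.28, 21.09, 24.9]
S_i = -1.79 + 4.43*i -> [-1.79, 2.64, 7.07, 11.5, 15.93]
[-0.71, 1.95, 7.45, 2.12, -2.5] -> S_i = Random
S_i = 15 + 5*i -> [15, 20, 25, 30, 35]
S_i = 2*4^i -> [2, 8, 32, 128, 512]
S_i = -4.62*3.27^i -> [-4.62, -15.11, -49.4, -161.54, -528.24]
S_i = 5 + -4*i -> [5, 1, -3, -7, -11]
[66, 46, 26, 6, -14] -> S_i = 66 + -20*i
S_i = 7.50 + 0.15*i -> [7.5, 7.65, 7.8, 7.95, 8.1]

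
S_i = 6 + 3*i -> [6, 9, 12, 15, 18]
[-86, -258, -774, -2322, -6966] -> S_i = -86*3^i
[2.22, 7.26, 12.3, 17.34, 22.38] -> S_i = 2.22 + 5.04*i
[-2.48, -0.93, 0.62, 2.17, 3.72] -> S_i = -2.48 + 1.55*i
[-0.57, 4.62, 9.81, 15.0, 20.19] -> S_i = -0.57 + 5.19*i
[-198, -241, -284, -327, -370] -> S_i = -198 + -43*i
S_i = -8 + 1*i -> [-8, -7, -6, -5, -4]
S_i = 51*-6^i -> [51, -306, 1836, -11016, 66096]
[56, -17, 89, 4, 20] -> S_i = Random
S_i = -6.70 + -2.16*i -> [-6.7, -8.86, -11.02, -13.18, -15.34]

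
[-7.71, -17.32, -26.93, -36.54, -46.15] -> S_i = -7.71 + -9.61*i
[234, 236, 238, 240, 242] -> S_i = 234 + 2*i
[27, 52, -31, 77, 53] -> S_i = Random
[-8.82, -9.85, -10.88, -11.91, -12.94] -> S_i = -8.82 + -1.03*i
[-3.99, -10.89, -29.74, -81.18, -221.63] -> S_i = -3.99*2.73^i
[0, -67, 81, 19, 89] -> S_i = Random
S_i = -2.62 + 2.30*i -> [-2.62, -0.32, 1.98, 4.28, 6.58]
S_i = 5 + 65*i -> [5, 70, 135, 200, 265]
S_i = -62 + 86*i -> [-62, 24, 110, 196, 282]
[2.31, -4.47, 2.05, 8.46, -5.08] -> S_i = Random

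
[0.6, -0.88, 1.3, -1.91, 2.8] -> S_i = 0.60*(-1.47)^i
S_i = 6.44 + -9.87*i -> [6.44, -3.43, -13.3, -23.17, -33.04]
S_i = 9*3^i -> [9, 27, 81, 243, 729]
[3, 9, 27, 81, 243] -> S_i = 3*3^i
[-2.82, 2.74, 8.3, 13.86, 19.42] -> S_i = -2.82 + 5.56*i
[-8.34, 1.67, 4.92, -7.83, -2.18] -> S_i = Random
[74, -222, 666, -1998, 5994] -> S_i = 74*-3^i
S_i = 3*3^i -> [3, 9, 27, 81, 243]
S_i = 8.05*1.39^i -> [8.05, 11.19, 15.55, 21.62, 30.05]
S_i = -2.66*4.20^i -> [-2.66, -11.17, -46.92, -197.07, -827.71]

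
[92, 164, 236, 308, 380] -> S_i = 92 + 72*i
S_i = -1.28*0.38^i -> [-1.28, -0.49, -0.18, -0.07, -0.03]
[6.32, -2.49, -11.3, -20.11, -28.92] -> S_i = 6.32 + -8.81*i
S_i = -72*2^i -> [-72, -144, -288, -576, -1152]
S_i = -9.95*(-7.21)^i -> [-9.95, 71.74, -517.24, 3729.31, -26888.35]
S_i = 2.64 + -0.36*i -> [2.64, 2.28, 1.92, 1.56, 1.2]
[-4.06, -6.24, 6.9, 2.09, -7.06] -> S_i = Random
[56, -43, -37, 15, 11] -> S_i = Random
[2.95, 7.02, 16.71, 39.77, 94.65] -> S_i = 2.95*2.38^i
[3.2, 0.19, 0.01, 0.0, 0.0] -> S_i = 3.20*0.06^i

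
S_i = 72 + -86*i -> [72, -14, -100, -186, -272]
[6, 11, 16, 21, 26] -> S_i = 6 + 5*i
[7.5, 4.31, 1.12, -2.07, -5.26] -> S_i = 7.50 + -3.19*i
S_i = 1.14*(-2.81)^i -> [1.14, -3.2, 9.0, -25.29, 71.08]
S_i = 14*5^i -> [14, 70, 350, 1750, 8750]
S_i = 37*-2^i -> [37, -74, 148, -296, 592]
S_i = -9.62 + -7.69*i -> [-9.62, -17.31, -25.0, -32.69, -40.38]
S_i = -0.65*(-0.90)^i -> [-0.65, 0.59, -0.53, 0.47, -0.43]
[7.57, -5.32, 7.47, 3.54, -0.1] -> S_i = Random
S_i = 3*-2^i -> [3, -6, 12, -24, 48]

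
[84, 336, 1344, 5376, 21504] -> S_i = 84*4^i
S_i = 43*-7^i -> [43, -301, 2107, -14749, 103243]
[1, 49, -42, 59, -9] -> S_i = Random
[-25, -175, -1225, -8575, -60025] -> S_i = -25*7^i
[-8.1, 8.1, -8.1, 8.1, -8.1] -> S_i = -8.10*(-1.00)^i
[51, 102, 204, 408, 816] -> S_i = 51*2^i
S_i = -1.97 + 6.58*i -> [-1.97, 4.61, 11.19, 17.77, 24.35]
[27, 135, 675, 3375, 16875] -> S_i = 27*5^i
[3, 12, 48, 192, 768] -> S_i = 3*4^i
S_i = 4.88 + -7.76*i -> [4.88, -2.88, -10.64, -18.4, -26.16]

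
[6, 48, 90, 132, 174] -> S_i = 6 + 42*i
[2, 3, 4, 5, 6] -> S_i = 2 + 1*i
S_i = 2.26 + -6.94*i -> [2.26, -4.68, -11.62, -18.56, -25.5]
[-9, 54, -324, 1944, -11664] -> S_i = -9*-6^i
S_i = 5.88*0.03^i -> [5.88, 0.18, 0.01, 0.0, 0.0]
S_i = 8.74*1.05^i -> [8.74, 9.18, 9.64, 10.12, 10.62]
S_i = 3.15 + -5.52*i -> [3.15, -2.37, -7.89, -13.41, -18.93]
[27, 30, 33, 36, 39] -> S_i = 27 + 3*i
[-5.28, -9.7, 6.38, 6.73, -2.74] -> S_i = Random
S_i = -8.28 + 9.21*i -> [-8.28, 0.93, 10.14, 19.35, 28.56]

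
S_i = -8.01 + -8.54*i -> [-8.01, -16.55, -25.09, -33.63, -42.17]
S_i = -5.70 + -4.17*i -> [-5.7, -9.87, -14.04, -18.21, -22.38]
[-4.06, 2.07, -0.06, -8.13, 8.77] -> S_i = Random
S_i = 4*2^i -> [4, 8, 16, 32, 64]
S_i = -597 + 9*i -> [-597, -588, -579, -570, -561]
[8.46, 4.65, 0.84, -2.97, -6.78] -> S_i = 8.46 + -3.81*i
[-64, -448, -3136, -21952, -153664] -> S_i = -64*7^i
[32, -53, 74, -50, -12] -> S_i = Random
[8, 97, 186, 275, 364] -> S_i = 8 + 89*i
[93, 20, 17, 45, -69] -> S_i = Random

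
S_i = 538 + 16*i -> [538, 554, 570, 586, 602]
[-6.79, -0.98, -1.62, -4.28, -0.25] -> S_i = Random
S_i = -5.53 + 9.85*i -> [-5.53, 4.32, 14.17, 24.02, 33.87]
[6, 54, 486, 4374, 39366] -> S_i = 6*9^i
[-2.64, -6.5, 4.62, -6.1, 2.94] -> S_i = Random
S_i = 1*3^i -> [1, 3, 9, 27, 81]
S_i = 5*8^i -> [5, 40, 320, 2560, 20480]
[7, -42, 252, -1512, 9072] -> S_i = 7*-6^i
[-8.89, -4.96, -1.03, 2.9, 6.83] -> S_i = -8.89 + 3.93*i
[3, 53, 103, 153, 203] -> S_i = 3 + 50*i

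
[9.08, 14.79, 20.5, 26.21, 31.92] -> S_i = 9.08 + 5.71*i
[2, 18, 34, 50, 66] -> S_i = 2 + 16*i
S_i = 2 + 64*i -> [2, 66, 130, 194, 258]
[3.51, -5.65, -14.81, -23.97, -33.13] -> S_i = 3.51 + -9.16*i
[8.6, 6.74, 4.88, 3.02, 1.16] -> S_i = 8.60 + -1.86*i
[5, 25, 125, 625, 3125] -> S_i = 5*5^i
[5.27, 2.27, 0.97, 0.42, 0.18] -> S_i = 5.27*0.43^i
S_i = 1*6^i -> [1, 6, 36, 216, 1296]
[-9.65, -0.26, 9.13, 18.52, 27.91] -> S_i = -9.65 + 9.39*i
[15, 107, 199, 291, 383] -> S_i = 15 + 92*i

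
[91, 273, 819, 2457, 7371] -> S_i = 91*3^i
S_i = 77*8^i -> [77, 616, 4928, 39424, 315392]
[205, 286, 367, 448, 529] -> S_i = 205 + 81*i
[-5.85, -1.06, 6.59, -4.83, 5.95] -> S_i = Random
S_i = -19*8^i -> [-19, -152, -1216, -9728, -77824]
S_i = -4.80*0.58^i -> [-4.8, -2.78, -1.61, -0.94, -0.54]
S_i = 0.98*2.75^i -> [0.98, 2.7, 7.41, 20.38, 56.05]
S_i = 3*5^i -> [3, 15, 75, 375, 1875]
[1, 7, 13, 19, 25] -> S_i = 1 + 6*i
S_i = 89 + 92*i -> [89, 181, 273, 365, 457]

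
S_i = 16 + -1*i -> [16, 15, 14, 13, 12]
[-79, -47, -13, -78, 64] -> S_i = Random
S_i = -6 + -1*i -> [-6, -7, -8, -9, -10]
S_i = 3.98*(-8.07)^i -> [3.98, -32.12, 259.2, -2091.72, 16880.19]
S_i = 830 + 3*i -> [830, 833, 836, 839, 842]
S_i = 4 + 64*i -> [4, 68, 132, 196, 260]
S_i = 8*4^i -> [8, 32, 128, 512, 2048]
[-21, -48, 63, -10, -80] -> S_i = Random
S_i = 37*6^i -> [37, 222, 1332, 7992, 47952]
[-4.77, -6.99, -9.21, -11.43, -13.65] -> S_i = -4.77 + -2.22*i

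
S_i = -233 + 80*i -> [-233, -153, -73, 7, 87]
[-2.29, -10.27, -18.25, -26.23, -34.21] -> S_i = -2.29 + -7.98*i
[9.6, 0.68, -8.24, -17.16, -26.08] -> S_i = 9.60 + -8.92*i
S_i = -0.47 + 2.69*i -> [-0.47, 2.22, 4.91, 7.6, 10.29]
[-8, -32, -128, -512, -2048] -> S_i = -8*4^i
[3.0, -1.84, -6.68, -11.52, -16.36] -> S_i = 3.00 + -4.84*i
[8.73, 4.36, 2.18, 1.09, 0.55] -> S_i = 8.73*0.50^i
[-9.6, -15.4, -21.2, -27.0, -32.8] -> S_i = -9.60 + -5.80*i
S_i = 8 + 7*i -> [8, 15, 22, 29, 36]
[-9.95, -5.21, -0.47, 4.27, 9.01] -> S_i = -9.95 + 4.74*i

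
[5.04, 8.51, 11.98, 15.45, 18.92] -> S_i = 5.04 + 3.47*i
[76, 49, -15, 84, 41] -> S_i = Random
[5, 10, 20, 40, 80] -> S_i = 5*2^i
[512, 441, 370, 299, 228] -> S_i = 512 + -71*i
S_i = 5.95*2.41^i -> [5.95, 14.34, 34.56, 83.29, 200.72]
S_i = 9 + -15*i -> [9, -6, -21, -36, -51]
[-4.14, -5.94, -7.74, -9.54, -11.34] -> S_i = -4.14 + -1.80*i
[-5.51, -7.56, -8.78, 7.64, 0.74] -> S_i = Random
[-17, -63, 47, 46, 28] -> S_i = Random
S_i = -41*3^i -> [-41, -123, -369, -1107, -3321]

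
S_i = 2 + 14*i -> [2, 16, 30, 44, 58]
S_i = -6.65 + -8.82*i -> [-6.65, -15.47, -24.29, -33.11, -41.93]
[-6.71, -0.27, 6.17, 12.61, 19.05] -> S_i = -6.71 + 6.44*i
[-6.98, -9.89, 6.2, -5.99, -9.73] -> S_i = Random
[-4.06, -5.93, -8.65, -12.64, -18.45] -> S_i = -4.06*1.46^i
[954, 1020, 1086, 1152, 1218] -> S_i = 954 + 66*i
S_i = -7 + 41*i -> [-7, 34, 75, 116, 157]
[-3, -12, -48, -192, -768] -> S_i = -3*4^i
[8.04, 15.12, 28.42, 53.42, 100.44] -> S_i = 8.04*1.88^i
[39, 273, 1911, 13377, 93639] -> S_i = 39*7^i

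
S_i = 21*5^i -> [21, 105, 525, 2625, 13125]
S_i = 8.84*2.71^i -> [8.84, 23.96, 64.92, 175.94, 476.79]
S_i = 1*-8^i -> [1, -8, 64, -512, 4096]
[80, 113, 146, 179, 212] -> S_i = 80 + 33*i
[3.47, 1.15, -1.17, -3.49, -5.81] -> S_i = 3.47 + -2.32*i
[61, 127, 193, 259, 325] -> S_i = 61 + 66*i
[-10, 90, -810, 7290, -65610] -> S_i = -10*-9^i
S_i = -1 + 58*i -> [-1, 57, 115, 173, 231]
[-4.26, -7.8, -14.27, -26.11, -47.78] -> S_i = -4.26*1.83^i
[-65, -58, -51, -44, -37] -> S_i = -65 + 7*i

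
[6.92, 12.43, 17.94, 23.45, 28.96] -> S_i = 6.92 + 5.51*i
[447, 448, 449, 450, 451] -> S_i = 447 + 1*i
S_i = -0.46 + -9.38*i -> [-0.46, -9.84, -19.22, -28.6, -37.98]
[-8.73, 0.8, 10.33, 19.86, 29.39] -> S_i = -8.73 + 9.53*i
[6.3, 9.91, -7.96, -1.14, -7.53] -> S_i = Random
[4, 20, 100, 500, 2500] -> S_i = 4*5^i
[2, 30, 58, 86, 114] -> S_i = 2 + 28*i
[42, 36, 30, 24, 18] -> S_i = 42 + -6*i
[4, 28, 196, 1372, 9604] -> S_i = 4*7^i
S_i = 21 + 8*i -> [21, 29, 37, 45, 53]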